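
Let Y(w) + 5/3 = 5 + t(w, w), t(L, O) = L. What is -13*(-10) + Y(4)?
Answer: 412/3 ≈ 137.33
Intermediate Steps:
Y(w) = 10/3 + w (Y(w) = -5/3 + (5 + w) = 10/3 + w)
-13*(-10) + Y(4) = -13*(-10) + (10/3 + 4) = 130 + 22/3 = 412/3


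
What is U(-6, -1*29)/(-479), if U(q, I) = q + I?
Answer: 35/479 ≈ 0.073069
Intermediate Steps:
U(q, I) = I + q
U(-6, -1*29)/(-479) = (-1*29 - 6)/(-479) = (-29 - 6)*(-1/479) = -35*(-1/479) = 35/479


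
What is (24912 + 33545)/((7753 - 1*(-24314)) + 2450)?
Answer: 8351/4931 ≈ 1.6936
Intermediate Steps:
(24912 + 33545)/((7753 - 1*(-24314)) + 2450) = 58457/((7753 + 24314) + 2450) = 58457/(32067 + 2450) = 58457/34517 = 58457*(1/34517) = 8351/4931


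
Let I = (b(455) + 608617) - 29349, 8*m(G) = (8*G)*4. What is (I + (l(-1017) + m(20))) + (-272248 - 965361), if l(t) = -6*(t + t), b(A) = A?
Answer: -645602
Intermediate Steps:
m(G) = 4*G (m(G) = ((8*G)*4)/8 = (32*G)/8 = 4*G)
l(t) = -12*t
I = 579723 (I = (455 + 608617) - 29349 = 609072 - 29349 = 579723)
(I + (l(-1017) + m(20))) + (-272248 - 965361) = (579723 + (-12*(-1017) + 4*20)) + (-272248 - 965361) = (579723 + (12204 + 80)) - 1237609 = (579723 + 12284) - 1237609 = 592007 - 1237609 = -645602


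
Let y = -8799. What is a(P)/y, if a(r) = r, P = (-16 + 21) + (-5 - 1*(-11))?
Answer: -11/8799 ≈ -0.0012501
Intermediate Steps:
P = 11 (P = 5 + (-5 + 11) = 5 + 6 = 11)
a(P)/y = 11/(-8799) = 11*(-1/8799) = -11/8799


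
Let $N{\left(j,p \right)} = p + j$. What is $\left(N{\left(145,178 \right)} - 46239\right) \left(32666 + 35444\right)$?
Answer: $-3127338760$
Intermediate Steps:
$N{\left(j,p \right)} = j + p$
$\left(N{\left(145,178 \right)} - 46239\right) \left(32666 + 35444\right) = \left(\left(145 + 178\right) - 46239\right) \left(32666 + 35444\right) = \left(323 - 46239\right) 68110 = \left(-45916\right) 68110 = -3127338760$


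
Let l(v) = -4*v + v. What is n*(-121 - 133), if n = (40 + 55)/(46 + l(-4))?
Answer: -12065/29 ≈ -416.03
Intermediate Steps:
l(v) = -3*v
n = 95/58 (n = (40 + 55)/(46 - 3*(-4)) = 95/(46 + 12) = 95/58 ≈ 1.6379)
n*(-121 - 133) = 95*(-121 - 133)/58 = (95/58)*(-254) = -12065/29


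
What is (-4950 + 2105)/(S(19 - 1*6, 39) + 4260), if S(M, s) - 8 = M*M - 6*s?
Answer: -2845/4203 ≈ -0.67690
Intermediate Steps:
S(M, s) = 8 + M² - 6*s (S(M, s) = 8 + (M*M - 6*s) = 8 + (M² - 6*s) = 8 + M² - 6*s)
(-4950 + 2105)/(S(19 - 1*6, 39) + 4260) = (-4950 + 2105)/((8 + (19 - 1*6)² - 6*39) + 4260) = -2845/((8 + (19 - 6)² - 234) + 4260) = -2845/((8 + 13² - 234) + 4260) = -2845/((8 + 169 - 234) + 4260) = -2845/(-57 + 4260) = -2845/4203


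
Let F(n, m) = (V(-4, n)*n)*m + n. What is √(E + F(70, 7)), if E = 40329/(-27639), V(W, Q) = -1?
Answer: I*√3974798371/3071 ≈ 20.529*I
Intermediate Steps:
F(n, m) = n - m*n (F(n, m) = (-n)*m + n = -m*n + n = n - m*n)
E = -4481/3071 (E = 40329*(-1/27639) = -4481/3071 ≈ -1.4591)
√(E + F(70, 7)) = √(-4481/3071 + 70*(1 - 1*7)) = √(-4481/3071 + 70*(1 - 7)) = √(-4481/3071 + 70*(-6)) = √(-4481/3071 - 420) = √(-1294301/3071) = I*√3974798371/3071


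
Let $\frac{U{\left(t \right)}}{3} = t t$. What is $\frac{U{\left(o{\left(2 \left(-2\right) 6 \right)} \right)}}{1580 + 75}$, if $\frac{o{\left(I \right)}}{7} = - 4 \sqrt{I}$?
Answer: $- \frac{56448}{1655} \approx -34.108$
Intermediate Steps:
$o{\left(I \right)} = - 28 \sqrt{I}$ ($o{\left(I \right)} = 7 \left(- 4 \sqrt{I}\right) = - 28 \sqrt{I}$)
$U{\left(t \right)} = 3 t^{2}$ ($U{\left(t \right)} = 3 t t = 3 t^{2}$)
$\frac{U{\left(o{\left(2 \left(-2\right) 6 \right)} \right)}}{1580 + 75} = \frac{3 \left(- 28 \sqrt{2 \left(-2\right) 6}\right)^{2}}{1580 + 75} = \frac{3 \left(- 28 \sqrt{\left(-4\right) 6}\right)^{2}}{1655} = 3 \left(- 28 \sqrt{-24}\right)^{2} \cdot \frac{1}{1655} = 3 \left(- 28 \cdot 2 i \sqrt{6}\right)^{2} \cdot \frac{1}{1655} = 3 \left(- 56 i \sqrt{6}\right)^{2} \cdot \frac{1}{1655} = 3 \left(-18816\right) \frac{1}{1655} = \left(-56448\right) \frac{1}{1655} = - \frac{56448}{1655}$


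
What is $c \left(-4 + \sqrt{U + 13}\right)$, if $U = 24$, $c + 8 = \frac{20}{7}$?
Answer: $\frac{144}{7} - \frac{36 \sqrt{37}}{7} \approx -10.711$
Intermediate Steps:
$c = - \frac{36}{7}$ ($c = -8 + \frac{20}{7} = - \frac{36}{7} \approx -5.1429$)
$c \left(-4 + \sqrt{U + 13}\right) = - \frac{36 \left(-4 + \sqrt{24 + 13}\right)}{7} = - \frac{36 \left(-4 + \sqrt{37}\right)}{7} = \frac{144}{7} - \frac{36 \sqrt{37}}{7}$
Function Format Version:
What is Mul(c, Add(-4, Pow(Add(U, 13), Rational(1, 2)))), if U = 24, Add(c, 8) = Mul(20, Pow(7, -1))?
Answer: Add(Rational(144, 7), Mul(Rational(-36, 7), Pow(37, Rational(1, 2)))) ≈ -10.711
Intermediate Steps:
c = Rational(-36, 7) (c = Add(-8, Mul(20, Pow(7, -1))) = Add(-8, Mul(20, Rational(1, 7))) = Add(-8, Rational(20, 7)) = Rational(-36, 7) ≈ -5.1429)
Mul(c, Add(-4, Pow(Add(U, 13), Rational(1, 2)))) = Mul(Rational(-36, 7), Add(-4, Pow(Add(24, 13), Rational(1, 2)))) = Mul(Rational(-36, 7), Add(-4, Pow(37, Rational(1, 2)))) = Add(Rational(144, 7), Mul(Rational(-36, 7), Pow(37, Rational(1, 2))))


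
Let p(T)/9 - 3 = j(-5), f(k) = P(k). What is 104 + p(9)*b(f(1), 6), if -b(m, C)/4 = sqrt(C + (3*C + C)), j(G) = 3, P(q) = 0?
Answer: 104 - 216*sqrt(30) ≈ -1079.1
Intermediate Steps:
f(k) = 0
b(m, C) = -4*sqrt(5)*sqrt(C) (b(m, C) = -4*sqrt(C + (3*C + C)) = -4*sqrt(C + 4*C) = -4*sqrt(5)*sqrt(C))
p(T) = 54 (p(T) = 27 + 9*3 = 27 + 27 = 54)
104 + p(9)*b(f(1), 6) = 104 + 54*(-4*sqrt(5)*sqrt(6)) = 104 + 54*(-4*sqrt(30)) = 104 - 216*sqrt(30)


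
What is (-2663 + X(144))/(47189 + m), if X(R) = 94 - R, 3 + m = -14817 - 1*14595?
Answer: -2713/17774 ≈ -0.15264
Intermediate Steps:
m = -29415 (m = -3 + (-14817 - 1*14595) = -3 + (-14817 - 14595) = -3 - 29412 = -29415)
(-2663 + X(144))/(47189 + m) = (-2663 + (94 - 1*144))/(47189 - 29415) = (-2663 + (94 - 144))/17774 = (-2663 - 50)*(1/17774) = -2713*1/17774 = -2713/17774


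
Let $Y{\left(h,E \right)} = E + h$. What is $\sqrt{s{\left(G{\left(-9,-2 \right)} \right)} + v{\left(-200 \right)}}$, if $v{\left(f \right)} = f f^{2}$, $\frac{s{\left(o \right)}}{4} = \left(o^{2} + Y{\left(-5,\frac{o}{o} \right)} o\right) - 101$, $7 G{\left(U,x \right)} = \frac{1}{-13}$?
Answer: $\frac{8 i \sqrt{1035177251}}{91} \approx 2828.5 i$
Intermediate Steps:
$G{\left(U,x \right)} = - \frac{1}{91}$ ($G{\left(U,x \right)} = \frac{1}{7 \left(-13\right)} = \frac{1}{7} \left(- \frac{1}{13}\right) = - \frac{1}{91}$)
$s{\left(o \right)} = -404 - 16 o + 4 o^{2}$ ($s{\left(o \right)} = 4 \left(\left(o^{2} + \left(\frac{o}{o} - 5\right) o\right) - 101\right) = 4 \left(\left(o^{2} + \left(1 - 5\right) o\right) - 101\right) = 4 \left(\left(o^{2} - 4 o\right) - 101\right) = 4 \left(-101 + o^{2} - 4 o\right) = -404 - 16 o + 4 o^{2}$)
$v{\left(f \right)} = f^{3}$
$\sqrt{s{\left(G{\left(-9,-2 \right)} \right)} + v{\left(-200 \right)}} = \sqrt{\left(-404 - - \frac{16}{91} + 4 \left(- \frac{1}{91}\right)^{2}\right) + \left(-200\right)^{3}} = \sqrt{\left(-404 + \frac{16}{91} + 4 \cdot \frac{1}{8281}\right) - 8000000} = \sqrt{\left(-404 + \frac{16}{91} + \frac{4}{8281}\right) - 8000000} = \sqrt{- \frac{3344064}{8281} - 8000000} = \sqrt{- \frac{66251344064}{8281}} = \frac{8 i \sqrt{1035177251}}{91}$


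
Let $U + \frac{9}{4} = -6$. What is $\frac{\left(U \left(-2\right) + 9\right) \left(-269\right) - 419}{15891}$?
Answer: $- \frac{14557}{31782} \approx -0.45803$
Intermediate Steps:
$U = - \frac{33}{4}$ ($U = - \frac{9}{4} - 6 = - \frac{33}{4} \approx -8.25$)
$\frac{\left(U \left(-2\right) + 9\right) \left(-269\right) - 419}{15891} = \frac{\left(\left(- \frac{33}{4}\right) \left(-2\right) + 9\right) \left(-269\right) - 419}{15891} = \left(\left(\frac{33}{2} + 9\right) \left(-269\right) - 419\right) \frac{1}{15891} = \left(\frac{51}{2} \left(-269\right) - 419\right) \frac{1}{15891} = \left(- \frac{13719}{2} - 419\right) \frac{1}{15891} = \left(- \frac{14557}{2}\right) \frac{1}{15891} = - \frac{14557}{31782}$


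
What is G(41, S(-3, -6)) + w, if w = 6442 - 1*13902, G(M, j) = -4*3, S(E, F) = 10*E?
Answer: -7472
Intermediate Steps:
G(M, j) = -12
w = -7460 (w = 6442 - 13902 = -7460)
G(41, S(-3, -6)) + w = -12 - 7460 = -7472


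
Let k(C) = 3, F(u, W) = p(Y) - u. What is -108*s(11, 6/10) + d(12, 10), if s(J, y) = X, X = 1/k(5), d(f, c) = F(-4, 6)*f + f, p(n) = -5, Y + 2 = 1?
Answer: -36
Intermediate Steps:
Y = -1 (Y = -2 + 1 = -1)
F(u, W) = -5 - u
d(f, c) = 0 (d(f, c) = (-5 - 1*(-4))*f + f = (-5 + 4)*f + f = -f + f = 0)
X = ⅓ (X = 1/3 = ⅓ ≈ 0.33333)
s(J, y) = ⅓
-108*s(11, 6/10) + d(12, 10) = -108*⅓ + 0 = -36 + 0 = -36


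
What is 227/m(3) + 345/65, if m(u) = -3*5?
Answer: -1916/195 ≈ -9.8256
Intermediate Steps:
m(u) = -15
227/m(3) + 345/65 = 227/(-15) + 345/65 = 227*(-1/15) + 345*(1/65) = -227/15 + 69/13 = -1916/195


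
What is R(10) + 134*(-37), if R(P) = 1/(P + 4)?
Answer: -69411/14 ≈ -4957.9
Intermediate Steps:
R(P) = 1/(4 + P)
R(10) + 134*(-37) = 1/(4 + 10) + 134*(-37) = 1/14 - 4958 = -69411/14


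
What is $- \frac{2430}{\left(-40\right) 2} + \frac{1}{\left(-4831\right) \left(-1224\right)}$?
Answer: $\frac{89805875}{2956572} \approx 30.375$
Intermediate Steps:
$- \frac{2430}{\left(-40\right) 2} + \frac{1}{\left(-4831\right) \left(-1224\right)} = - \frac{2430}{-80} - - \frac{1}{5913144} = \left(-2430\right) \left(- \frac{1}{80}\right) + \frac{1}{5913144} = \frac{243}{8} + \frac{1}{5913144} = \frac{89805875}{2956572}$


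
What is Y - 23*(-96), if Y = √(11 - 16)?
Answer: 2208 + I*√5 ≈ 2208.0 + 2.2361*I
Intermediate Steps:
Y = I*√5 (Y = √(-5) = I*√5 ≈ 2.2361*I)
Y - 23*(-96) = I*√5 - 23*(-96) = I*√5 + 2208 = 2208 + I*√5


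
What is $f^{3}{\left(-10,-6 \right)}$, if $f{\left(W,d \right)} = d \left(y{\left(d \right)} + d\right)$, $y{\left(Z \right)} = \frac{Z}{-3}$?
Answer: $13824$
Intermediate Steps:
$y{\left(Z \right)} = - \frac{Z}{3}$ ($y{\left(Z \right)} = Z \left(- \frac{1}{3}\right) = - \frac{Z}{3}$)
$f{\left(W,d \right)} = \frac{2 d^{2}}{3}$ ($f{\left(W,d \right)} = d \left(- \frac{d}{3} + d\right) = d \frac{2 d}{3} = \frac{2 d^{2}}{3}$)
$f^{3}{\left(-10,-6 \right)} = \left(\frac{2 \left(-6\right)^{2}}{3}\right)^{3} = \left(\frac{2}{3} \cdot 36\right)^{3} = 24^{3} = 13824$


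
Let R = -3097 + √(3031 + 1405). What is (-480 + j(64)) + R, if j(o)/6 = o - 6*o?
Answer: -5497 + 2*√1109 ≈ -5430.4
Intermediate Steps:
R = -3097 + 2*√1109 (R = -3097 + √4436 = -3097 + 2*√1109 ≈ -3030.4)
j(o) = -30*o (j(o) = 6*(o - 6*o) = 6*(-5*o) = -30*o)
(-480 + j(64)) + R = (-480 - 30*64) + (-3097 + 2*√1109) = (-480 - 1920) + (-3097 + 2*√1109) = -2400 + (-3097 + 2*√1109) = -5497 + 2*√1109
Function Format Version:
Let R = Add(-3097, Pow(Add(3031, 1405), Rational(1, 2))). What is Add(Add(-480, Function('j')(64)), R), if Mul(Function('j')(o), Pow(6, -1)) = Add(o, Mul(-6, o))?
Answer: Add(-5497, Mul(2, Pow(1109, Rational(1, 2)))) ≈ -5430.4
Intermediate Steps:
R = Add(-3097, Mul(2, Pow(1109, Rational(1, 2)))) (R = Add(-3097, Pow(4436, Rational(1, 2))) = Add(-3097, Mul(2, Pow(1109, Rational(1, 2)))) ≈ -3030.4)
Function('j')(o) = Mul(-30, o) (Function('j')(o) = Mul(6, Add(o, Mul(-6, o))) = Mul(6, Mul(-5, o)) = Mul(-30, o))
Add(Add(-480, Function('j')(64)), R) = Add(Add(-480, Mul(-30, 64)), Add(-3097, Mul(2, Pow(1109, Rational(1, 2))))) = Add(Add(-480, -1920), Add(-3097, Mul(2, Pow(1109, Rational(1, 2))))) = Add(-2400, Add(-3097, Mul(2, Pow(1109, Rational(1, 2))))) = Add(-5497, Mul(2, Pow(1109, Rational(1, 2))))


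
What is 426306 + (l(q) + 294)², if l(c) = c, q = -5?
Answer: 509827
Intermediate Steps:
426306 + (l(q) + 294)² = 426306 + (-5 + 294)² = 426306 + 289² = 426306 + 83521 = 509827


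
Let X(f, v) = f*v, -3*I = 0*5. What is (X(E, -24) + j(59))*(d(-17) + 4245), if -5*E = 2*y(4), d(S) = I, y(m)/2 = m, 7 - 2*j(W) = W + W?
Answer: 180837/2 ≈ 90419.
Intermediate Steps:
j(W) = 7/2 - W (j(W) = 7/2 - (W + W)/2 = 7/2 - W)
y(m) = 2*m
I = 0 (I = -0*5 = -1/3*0 = 0)
d(S) = 0
E = -16/5 (E = -2*2*4/5 = -2*8/5 = -1/5*16 = -16/5 ≈ -3.2000)
(X(E, -24) + j(59))*(d(-17) + 4245) = (-16/5*(-24) + (7/2 - 1*59))*(0 + 4245) = (384/5 + (7/2 - 59))*4245 = (384/5 - 111/2)*4245 = (213/10)*4245 = 180837/2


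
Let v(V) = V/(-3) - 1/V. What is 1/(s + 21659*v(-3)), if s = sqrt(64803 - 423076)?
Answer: 259908/7509020953 - 9*I*sqrt(358273)/7509020953 ≈ 3.4613e-5 - 7.1741e-7*I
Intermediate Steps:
v(V) = -1/V - V/3 (v(V) = V*(-1/3) - 1/V = -V/3 - 1/V = -1/V - V/3)
s = I*sqrt(358273) (s = sqrt(-358273) = I*sqrt(358273) ≈ 598.56*I)
1/(s + 21659*v(-3)) = 1/(I*sqrt(358273) + 21659*(-1/(-3) - 1/3*(-3))) = 1/(I*sqrt(358273) + 21659*(-1*(-1/3) + 1)) = 1/(I*sqrt(358273) + 21659*(1/3 + 1)) = 1/(I*sqrt(358273) + 21659*(4/3)) = 1/(I*sqrt(358273) + 86636/3) = 1/(86636/3 + I*sqrt(358273))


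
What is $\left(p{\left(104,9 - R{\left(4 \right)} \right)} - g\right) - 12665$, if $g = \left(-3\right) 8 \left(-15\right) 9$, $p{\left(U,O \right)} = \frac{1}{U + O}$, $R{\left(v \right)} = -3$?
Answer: $- \frac{1844979}{116} \approx -15905.0$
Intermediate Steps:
$p{\left(U,O \right)} = \frac{1}{O + U}$
$g = 3240$ ($g = \left(-24\right) \left(-15\right) 9 = 360 \cdot 9 = 3240$)
$\left(p{\left(104,9 - R{\left(4 \right)} \right)} - g\right) - 12665 = \left(\frac{1}{\left(9 - -3\right) + 104} - 3240\right) - 12665 = \left(\frac{1}{\left(9 + 3\right) + 104} - 3240\right) - 12665 = \left(\frac{1}{12 + 104} - 3240\right) - 12665 = \left(\frac{1}{116} - 3240\right) - 12665 = - \frac{375839}{116} - 12665 = - \frac{1844979}{116}$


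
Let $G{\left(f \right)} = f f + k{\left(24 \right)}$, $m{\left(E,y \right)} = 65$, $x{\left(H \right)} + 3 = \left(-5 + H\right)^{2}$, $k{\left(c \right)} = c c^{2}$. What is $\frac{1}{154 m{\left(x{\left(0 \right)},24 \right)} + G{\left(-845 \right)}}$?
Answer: $\frac{1}{737859} \approx 1.3553 \cdot 10^{-6}$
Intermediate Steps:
$k{\left(c \right)} = c^{3}$
$x{\left(H \right)} = -3 + \left(-5 + H\right)^{2}$
$G{\left(f \right)} = 13824 + f^{2}$ ($G{\left(f \right)} = f f + 24^{3} = f^{2} + 13824 = 13824 + f^{2}$)
$\frac{1}{154 m{\left(x{\left(0 \right)},24 \right)} + G{\left(-845 \right)}} = \frac{1}{154 \cdot 65 + \left(13824 + \left(-845\right)^{2}\right)} = \frac{1}{10010 + \left(13824 + 714025\right)} = \frac{1}{10010 + 727849} = \frac{1}{737859}$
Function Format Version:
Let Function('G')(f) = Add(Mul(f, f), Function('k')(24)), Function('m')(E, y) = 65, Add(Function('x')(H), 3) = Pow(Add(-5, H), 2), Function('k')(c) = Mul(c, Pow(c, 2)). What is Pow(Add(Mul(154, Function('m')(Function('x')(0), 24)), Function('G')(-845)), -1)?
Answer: Rational(1, 737859) ≈ 1.3553e-6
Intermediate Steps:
Function('k')(c) = Pow(c, 3)
Function('x')(H) = Add(-3, Pow(Add(-5, H), 2))
Function('G')(f) = Add(13824, Pow(f, 2)) (Function('G')(f) = Add(Mul(f, f), Pow(24, 3)) = Add(Pow(f, 2), 13824) = Add(13824, Pow(f, 2)))
Pow(Add(Mul(154, Function('m')(Function('x')(0), 24)), Function('G')(-845)), -1) = Pow(Add(Mul(154, 65), Add(13824, Pow(-845, 2))), -1) = Pow(Add(10010, Add(13824, 714025)), -1) = Pow(Add(10010, 727849), -1) = Pow(737859, -1) = Rational(1, 737859)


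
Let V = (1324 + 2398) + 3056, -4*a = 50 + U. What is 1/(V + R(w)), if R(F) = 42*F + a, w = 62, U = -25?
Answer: 4/37503 ≈ 0.00010666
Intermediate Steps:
a = -25/4 (a = -(50 - 25)/4 = -¼*25 = -25/4 ≈ -6.2500)
R(F) = -25/4 + 42*F (R(F) = 42*F - 25/4 = -25/4 + 42*F)
V = 6778 (V = 3722 + 3056 = 6778)
1/(V + R(w)) = 1/(6778 + (-25/4 + 42*62)) = 1/(6778 + (-25/4 + 2604)) = 1/(6778 + 10391/4) = 1/(37503/4) = 4/37503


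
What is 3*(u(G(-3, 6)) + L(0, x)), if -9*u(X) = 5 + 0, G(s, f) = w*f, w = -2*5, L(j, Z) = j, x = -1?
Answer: -5/3 ≈ -1.6667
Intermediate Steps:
w = -10
G(s, f) = -10*f
u(X) = -5/9 (u(X) = -(5 + 0)/9 = -⅑*5 = -5/9)
3*(u(G(-3, 6)) + L(0, x)) = 3*(-5/9 + 0) = 3*(-5/9) = -5/3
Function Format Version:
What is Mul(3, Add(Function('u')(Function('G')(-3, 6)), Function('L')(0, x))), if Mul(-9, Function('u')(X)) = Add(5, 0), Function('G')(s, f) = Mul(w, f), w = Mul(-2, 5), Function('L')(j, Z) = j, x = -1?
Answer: Rational(-5, 3) ≈ -1.6667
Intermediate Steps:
w = -10
Function('G')(s, f) = Mul(-10, f)
Function('u')(X) = Rational(-5, 9) (Function('u')(X) = Mul(Rational(-1, 9), Add(5, 0)) = Mul(Rational(-1, 9), 5) = Rational(-5, 9))
Mul(3, Add(Function('u')(Function('G')(-3, 6)), Function('L')(0, x))) = Mul(3, Add(Rational(-5, 9), 0)) = Mul(3, Rational(-5, 9)) = Rational(-5, 3)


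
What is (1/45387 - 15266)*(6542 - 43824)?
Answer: 25831875396362/45387 ≈ 5.6915e+8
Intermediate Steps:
(1/45387 - 15266)*(6542 - 43824) = (1/45387 - 15266)*(-37282) = -692877941/45387*(-37282) = 25831875396362/45387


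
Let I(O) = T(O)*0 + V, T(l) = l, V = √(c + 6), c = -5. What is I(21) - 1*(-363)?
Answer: 364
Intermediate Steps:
V = 1 (V = √(-5 + 6) = √1 = 1)
I(O) = 1 (I(O) = O*0 + 1 = 0 + 1 = 1)
I(21) - 1*(-363) = 1 - 1*(-363) = 1 + 363 = 364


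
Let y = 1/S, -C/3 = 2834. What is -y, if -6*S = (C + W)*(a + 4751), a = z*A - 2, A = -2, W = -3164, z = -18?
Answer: -1/9303635 ≈ -1.0748e-7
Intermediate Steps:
C = -8502 (C = -3*2834 = -8502)
a = 34 (a = -18*(-2) - 2 = 36 - 2 = 34)
S = 9303635 (S = -(-8502 - 3164)*(34 + 4751)/6 = -(-5833)*4785/3 = -⅙*(-55821810) = 9303635)
y = 1/9303635 ≈ 1.0748e-7
-y = -1*1/9303635 = -1/9303635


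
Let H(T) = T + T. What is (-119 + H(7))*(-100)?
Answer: 10500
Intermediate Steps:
H(T) = 2*T
(-119 + H(7))*(-100) = (-119 + 2*7)*(-100) = (-119 + 14)*(-100) = -105*(-100) = 10500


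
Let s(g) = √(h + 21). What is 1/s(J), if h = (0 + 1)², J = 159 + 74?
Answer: √22/22 ≈ 0.21320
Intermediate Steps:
J = 233
h = 1 (h = 1² = 1)
s(g) = √22 (s(g) = √(1 + 21) = √22)
1/s(J) = 1/(√22) = √22/22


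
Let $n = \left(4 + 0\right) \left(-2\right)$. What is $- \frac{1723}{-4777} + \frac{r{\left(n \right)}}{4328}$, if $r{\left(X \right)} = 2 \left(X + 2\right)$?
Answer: $\frac{1849955}{5168714} \approx 0.35791$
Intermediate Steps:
$n = -8$ ($n = 4 \left(-2\right) = -8$)
$r{\left(X \right)} = 4 + 2 X$ ($r{\left(X \right)} = 2 \left(2 + X\right) = 4 + 2 X$)
$- \frac{1723}{-4777} + \frac{r{\left(n \right)}}{4328} = - \frac{1723}{-4777} + \frac{4 + 2 \left(-8\right)}{4328} = \left(-1723\right) \left(- \frac{1}{4777}\right) + \left(4 - 16\right) \frac{1}{4328} = \frac{1723}{4777} - \frac{3}{1082} = \frac{1849955}{5168714}$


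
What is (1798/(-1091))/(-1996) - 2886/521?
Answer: -3141860369/567274178 ≈ -5.5385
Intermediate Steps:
(1798/(-1091))/(-1996) - 2886/521 = (1798*(-1/1091))*(-1/1996) - 2886*1/521 = -1798/1091*(-1/1996) - 2886/521 = 899/1088818 - 2886/521 = -3141860369/567274178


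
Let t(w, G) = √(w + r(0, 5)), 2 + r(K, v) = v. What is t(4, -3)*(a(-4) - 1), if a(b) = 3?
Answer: 2*√7 ≈ 5.2915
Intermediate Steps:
r(K, v) = -2 + v
t(w, G) = √(3 + w) (t(w, G) = √(w + (-2 + 5)) = √(w + 3) = √(3 + w))
t(4, -3)*(a(-4) - 1) = √(3 + 4)*(3 - 1) = √7*2 = 2*√7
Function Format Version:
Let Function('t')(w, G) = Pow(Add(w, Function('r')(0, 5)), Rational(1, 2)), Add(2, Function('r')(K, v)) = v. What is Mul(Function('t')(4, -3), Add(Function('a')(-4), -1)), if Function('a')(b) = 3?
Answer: Mul(2, Pow(7, Rational(1, 2))) ≈ 5.2915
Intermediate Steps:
Function('r')(K, v) = Add(-2, v)
Function('t')(w, G) = Pow(Add(3, w), Rational(1, 2)) (Function('t')(w, G) = Pow(Add(w, Add(-2, 5)), Rational(1, 2)) = Pow(Add(w, 3), Rational(1, 2)) = Pow(Add(3, w), Rational(1, 2)))
Mul(Function('t')(4, -3), Add(Function('a')(-4), -1)) = Mul(Pow(Add(3, 4), Rational(1, 2)), Add(3, -1)) = Mul(Pow(7, Rational(1, 2)), 2) = Mul(2, Pow(7, Rational(1, 2)))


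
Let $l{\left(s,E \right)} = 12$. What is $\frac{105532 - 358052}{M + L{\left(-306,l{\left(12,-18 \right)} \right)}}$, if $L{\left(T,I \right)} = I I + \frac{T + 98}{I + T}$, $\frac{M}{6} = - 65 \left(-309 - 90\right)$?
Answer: $- \frac{18560220}{11447971} \approx -1.6213$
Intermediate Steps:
$M = 155610$ ($M = 6 \left(- 65 \left(-309 - 90\right)\right) = 6 \left(\left(-65\right) \left(-399\right)\right) = 6 \cdot 25935 = 155610$)
$L{\left(T,I \right)} = I^{2} + \frac{98 + T}{I + T}$
$\frac{105532 - 358052}{M + L{\left(-306,l{\left(12,-18 \right)} \right)}} = \frac{105532 - 358052}{155610 + \frac{98 - 306 + 12^{3} - 306 \cdot 12^{2}}{12 - 306}} = - \frac{252520}{155610 + \frac{98 - 306 + 1728 - 44064}{-294}} = - \frac{252520}{155610 - \frac{98 - 306 + 1728 - 44064}{294}} = - \frac{252520}{155610 - - \frac{21272}{147}} = - \frac{252520}{155610 + \frac{21272}{147}} = - \frac{252520}{\frac{22895942}{147}} = \left(-252520\right) \frac{147}{22895942} = - \frac{18560220}{11447971}$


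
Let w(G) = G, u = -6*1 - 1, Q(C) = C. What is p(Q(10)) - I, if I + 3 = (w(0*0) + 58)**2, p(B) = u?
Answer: -3368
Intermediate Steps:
u = -7 (u = -6 - 1 = -7)
p(B) = -7
I = 3361 (I = -3 + (0*0 + 58)**2 = -3 + (0 + 58)**2 = -3 + 58**2 = -3 + 3364 = 3361)
p(Q(10)) - I = -7 - 1*3361 = -7 - 3361 = -3368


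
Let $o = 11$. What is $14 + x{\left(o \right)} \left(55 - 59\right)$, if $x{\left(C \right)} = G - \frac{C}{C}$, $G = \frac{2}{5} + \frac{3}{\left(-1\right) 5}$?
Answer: $\frac{94}{5} \approx 18.8$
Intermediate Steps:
$G = - \frac{1}{5}$ ($G = 2 \cdot \frac{1}{5} + \frac{3}{-5} = \frac{2}{5} + 3 \left(- \frac{1}{5}\right) = \frac{2}{5} - \frac{3}{5} = - \frac{1}{5} \approx -0.2$)
$x{\left(C \right)} = - \frac{6}{5}$ ($x{\left(C \right)} = - \frac{1}{5} - \frac{C}{C} = - \frac{1}{5} - 1 = - \frac{6}{5}$)
$14 + x{\left(o \right)} \left(55 - 59\right) = 14 - \frac{6 \left(55 - 59\right)}{5} = 14 - - \frac{24}{5} = 14 + \frac{24}{5} = \frac{94}{5}$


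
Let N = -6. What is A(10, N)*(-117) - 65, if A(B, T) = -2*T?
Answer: -1469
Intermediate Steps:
A(10, N)*(-117) - 65 = -2*(-6)*(-117) - 65 = 12*(-117) - 65 = -1404 - 65 = -1469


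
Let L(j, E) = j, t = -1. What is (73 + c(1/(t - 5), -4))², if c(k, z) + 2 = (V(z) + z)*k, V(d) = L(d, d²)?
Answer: 47089/9 ≈ 5232.1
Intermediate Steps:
V(d) = d
c(k, z) = -2 + 2*k*z (c(k, z) = -2 + (z + z)*k = -2 + (2*z)*k = -2 + 2*k*z)
(73 + c(1/(t - 5), -4))² = (73 + (-2 + 2*(-4)/(-1 - 5)))² = (73 + (-2 + 2*(-4)/(-6)))² = (73 + (-2 + 2*(-⅙)*(-4)))² = (73 + (-2 + 4/3))² = (73 - ⅔)² = (217/3)² = 47089/9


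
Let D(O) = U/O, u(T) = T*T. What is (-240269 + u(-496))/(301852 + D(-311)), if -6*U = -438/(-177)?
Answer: 316355109/16616047117 ≈ 0.019039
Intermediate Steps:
u(T) = T²
U = -73/177 (U = -(-73)/(-177) = -(-73)*(-1)/177 = -⅙*146/59 = -73/177 ≈ -0.41243)
D(O) = -73/(177*O)
(-240269 + u(-496))/(301852 + D(-311)) = (-240269 + (-496)²)/(301852 - 73/177/(-311)) = (-240269 + 246016)/(301852 - 73/177*(-1/311)) = 5747/(301852 + 73/55047) = 5747/(16616047117/55047) = 5747*(55047/16616047117) = 316355109/16616047117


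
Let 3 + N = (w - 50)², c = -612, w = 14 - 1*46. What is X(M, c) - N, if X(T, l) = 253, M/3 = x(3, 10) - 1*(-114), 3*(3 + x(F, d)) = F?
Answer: -6468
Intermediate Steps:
x(F, d) = -3 + F/3
w = -32 (w = 14 - 46 = -32)
M = 336 (M = 3*((-3 + (⅓)*3) - 1*(-114)) = 3*((-3 + 1) + 114) = 3*(-2 + 114) = 3*112 = 336)
N = 6721 (N = -3 + (-32 - 50)² = -3 + (-82)² = -3 + 6724 = 6721)
X(M, c) - N = 253 - 1*6721 = 253 - 6721 = -6468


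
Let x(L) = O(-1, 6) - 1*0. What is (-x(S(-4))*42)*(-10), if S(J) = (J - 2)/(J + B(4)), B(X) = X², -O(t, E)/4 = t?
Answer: 1680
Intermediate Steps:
O(t, E) = -4*t
S(J) = (-2 + J)/(16 + J) (S(J) = (J - 2)/(J + 4²) = (-2 + J)/(J + 16) = (-2 + J)/(16 + J))
x(L) = 4 (x(L) = -4*(-1) - 1*0 = 4 + 0 = 4)
(-x(S(-4))*42)*(-10) = (-1*4*42)*(-10) = -4*42*(-10) = -168*(-10) = 1680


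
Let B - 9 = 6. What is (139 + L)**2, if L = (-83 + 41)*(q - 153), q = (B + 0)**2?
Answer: 8323225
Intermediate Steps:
B = 15 (B = 9 + 6 = 15)
q = 225 (q = (15 + 0)**2 = 15**2 = 225)
L = -3024 (L = (-83 + 41)*(225 - 153) = -42*72 = -3024)
(139 + L)**2 = (139 - 3024)**2 = (-2885)**2 = 8323225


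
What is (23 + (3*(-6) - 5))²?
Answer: 0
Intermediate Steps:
(23 + (3*(-6) - 5))² = (23 + (-18 - 5))² = (23 - 23)² = 0² = 0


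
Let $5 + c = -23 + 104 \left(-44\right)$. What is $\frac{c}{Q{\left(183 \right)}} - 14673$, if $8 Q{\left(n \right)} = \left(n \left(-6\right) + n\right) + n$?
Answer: $- \frac{2675951}{183} \approx -14623.0$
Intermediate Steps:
$Q{\left(n \right)} = - \frac{n}{2}$ ($Q{\left(n \right)} = \frac{\left(n \left(-6\right) + n\right) + n}{8} = \frac{\left(- 6 n + n\right) + n}{8} = \frac{- 5 n + n}{8} = \frac{\left(-4\right) n}{8} = - \frac{n}{2}$)
$c = -4604$ ($c = -5 + \left(-23 + 104 \left(-44\right)\right) = -5 - 4599 = -4604$)
$\frac{c}{Q{\left(183 \right)}} - 14673 = - \frac{4604}{\left(- \frac{1}{2}\right) 183} - 14673 = - \frac{4604}{- \frac{183}{2}} - 14673 = \left(-4604\right) \left(- \frac{2}{183}\right) - 14673 = \frac{9208}{183} - 14673 = - \frac{2675951}{183}$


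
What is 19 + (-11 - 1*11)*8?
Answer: -157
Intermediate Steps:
19 + (-11 - 1*11)*8 = 19 + (-11 - 11)*8 = 19 - 22*8 = 19 - 176 = -157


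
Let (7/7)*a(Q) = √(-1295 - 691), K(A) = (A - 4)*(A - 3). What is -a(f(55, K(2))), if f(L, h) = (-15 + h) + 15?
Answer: -I*√1986 ≈ -44.565*I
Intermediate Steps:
K(A) = (-4 + A)*(-3 + A)
f(L, h) = h
a(Q) = I*√1986 (a(Q) = √(-1295 - 691) = √(-1986) = I*√1986)
-a(f(55, K(2))) = -I*√1986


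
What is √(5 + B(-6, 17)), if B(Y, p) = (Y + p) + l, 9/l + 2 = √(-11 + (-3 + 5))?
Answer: √(2470 - 351*I)/13 ≈ 3.8326 - 0.27096*I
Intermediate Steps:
l = 9*(-2 - 3*I)/13 (l = 9/(-2 + √(-11 + (-3 + 5))) = 9/(-2 + √(-11 + 2)) = 9/(-2 + √(-9)) = 9/(-2 + 3*I) = 9*((-2 - 3*I)/13) = 9*(-2 - 3*I)/13 ≈ -1.3846 - 2.0769*I)
B(Y, p) = -18/13 + Y + p - 27*I/13 (B(Y, p) = (Y + p) + (-18/13 - 27*I/13) = -18/13 + Y + p - 27*I/13)
√(5 + B(-6, 17)) = √(5 + (-18/13 - 6 + 17 - 27*I/13)) = √(5 + (125/13 - 27*I/13)) = √(190/13 - 27*I/13)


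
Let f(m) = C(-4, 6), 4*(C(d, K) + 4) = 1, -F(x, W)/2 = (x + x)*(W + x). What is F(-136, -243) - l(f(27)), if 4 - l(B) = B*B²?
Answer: -13198895/64 ≈ -2.0623e+5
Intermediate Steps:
F(x, W) = -4*x*(W + x) (F(x, W) = -2*(x + x)*(W + x) = -2*2*x*(W + x) = -4*x*(W + x))
C(d, K) = -15/4 (C(d, K) = -4 + (¼)*1 = -4 + ¼ = -15/4)
f(m) = -15/4
l(B) = 4 - B³ (l(B) = 4 - B*B² = 4 - B³)
F(-136, -243) - l(f(27)) = -4*(-136)*(-243 - 136) - (4 - (-15/4)³) = -4*(-136)*(-379) - (4 - 1*(-3375/64)) = -206176 - (4 + 3375/64) = -206176 - 1*3631/64 = -206176 - 3631/64 = -13198895/64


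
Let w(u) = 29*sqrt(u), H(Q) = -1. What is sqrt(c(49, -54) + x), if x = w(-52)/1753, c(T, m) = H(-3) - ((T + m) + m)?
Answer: sqrt(178234522 + 101674*I*sqrt(13))/1753 ≈ 7.6158 + 0.007832*I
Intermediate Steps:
c(T, m) = -1 - T - 2*m (c(T, m) = -1 - ((T + m) + m) = -1 - (T + 2*m) = -1 + (-T - 2*m) = -1 - T - 2*m)
x = 58*I*sqrt(13)/1753 (x = (29*sqrt(-52))/1753 = (29*(2*I*sqrt(13)))*(1/1753) = (58*I*sqrt(13))*(1/1753) = 58*I*sqrt(13)/1753 ≈ 0.11929*I)
sqrt(c(49, -54) + x) = sqrt((-1 - 1*49 - 2*(-54)) + 58*I*sqrt(13)/1753) = sqrt((-1 - 49 + 108) + 58*I*sqrt(13)/1753) = sqrt(58 + 58*I*sqrt(13)/1753)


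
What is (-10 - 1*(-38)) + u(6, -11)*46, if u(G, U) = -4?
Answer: -156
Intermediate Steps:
(-10 - 1*(-38)) + u(6, -11)*46 = (-10 - 1*(-38)) - 4*46 = (-10 + 38) - 184 = 28 - 184 = -156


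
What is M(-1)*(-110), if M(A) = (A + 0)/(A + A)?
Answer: -55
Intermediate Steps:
M(A) = 1/2 (M(A) = A/((2*A)) = A*(1/(2*A)) = 1/2)
M(-1)*(-110) = (1/2)*(-110) = -55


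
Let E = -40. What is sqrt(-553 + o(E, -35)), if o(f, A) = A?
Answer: 14*I*sqrt(3) ≈ 24.249*I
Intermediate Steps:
sqrt(-553 + o(E, -35)) = sqrt(-553 - 35) = sqrt(-588) = 14*I*sqrt(3)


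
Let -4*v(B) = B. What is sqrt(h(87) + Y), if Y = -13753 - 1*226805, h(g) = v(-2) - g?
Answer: I*sqrt(962578)/2 ≈ 490.56*I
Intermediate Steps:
v(B) = -B/4
h(g) = 1/2 - g (h(g) = -1/4*(-2) - g = 1/2 - g)
Y = -240558 (Y = -13753 - 226805 = -240558)
sqrt(h(87) + Y) = sqrt((1/2 - 1*87) - 240558) = sqrt((1/2 - 87) - 240558) = sqrt(-173/2 - 240558) = sqrt(-481289/2) = I*sqrt(962578)/2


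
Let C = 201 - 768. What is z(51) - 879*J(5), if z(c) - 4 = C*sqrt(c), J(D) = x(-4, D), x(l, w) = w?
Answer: -4391 - 567*sqrt(51) ≈ -8440.2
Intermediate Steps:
C = -567
J(D) = D
z(c) = 4 - 567*sqrt(c)
z(51) - 879*J(5) = (4 - 567*sqrt(51)) - 879*5 = (4 - 567*sqrt(51)) - 4395 = -4391 - 567*sqrt(51)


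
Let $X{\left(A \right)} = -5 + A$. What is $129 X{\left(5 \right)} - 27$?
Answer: $-27$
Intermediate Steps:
$129 X{\left(5 \right)} - 27 = 129 \left(-5 + 5\right) - 27 = 129 \cdot 0 - 27 = 0 - 27 = -27$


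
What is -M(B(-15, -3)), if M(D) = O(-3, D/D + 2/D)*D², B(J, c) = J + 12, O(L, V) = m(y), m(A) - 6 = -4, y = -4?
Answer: -18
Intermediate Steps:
m(A) = 2 (m(A) = 6 - 4 = 2)
O(L, V) = 2
B(J, c) = 12 + J
M(D) = 2*D²
-M(B(-15, -3)) = -2*(12 - 15)² = -2*(-3)² = -2*9 = -1*18 = -18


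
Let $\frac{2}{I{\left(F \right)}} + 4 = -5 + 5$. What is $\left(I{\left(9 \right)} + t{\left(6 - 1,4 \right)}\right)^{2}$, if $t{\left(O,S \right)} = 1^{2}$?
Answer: $\frac{1}{4} \approx 0.25$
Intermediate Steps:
$t{\left(O,S \right)} = 1$
$I{\left(F \right)} = - \frac{1}{2}$ ($I{\left(F \right)} = \frac{2}{-4 + \left(-5 + 5\right)} = \frac{2}{-4 + 0} = \frac{2}{-4} = 2 \left(- \frac{1}{4}\right) = - \frac{1}{2}$)
$\left(I{\left(9 \right)} + t{\left(6 - 1,4 \right)}\right)^{2} = \left(- \frac{1}{2} + 1\right)^{2} = \left(\frac{1}{2}\right)^{2} = \frac{1}{4}$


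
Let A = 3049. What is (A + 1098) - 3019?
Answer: 1128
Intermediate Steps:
(A + 1098) - 3019 = (3049 + 1098) - 3019 = 4147 - 3019 = 1128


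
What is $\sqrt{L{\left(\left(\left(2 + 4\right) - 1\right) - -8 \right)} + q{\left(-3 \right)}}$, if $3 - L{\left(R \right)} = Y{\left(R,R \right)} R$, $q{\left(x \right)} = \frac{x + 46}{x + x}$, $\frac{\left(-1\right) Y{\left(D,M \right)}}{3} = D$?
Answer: $\frac{\sqrt{18102}}{6} \approx 22.424$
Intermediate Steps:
$Y{\left(D,M \right)} = - 3 D$
$q{\left(x \right)} = \frac{46 + x}{2 x}$
$L{\left(R \right)} = 3 + 3 R^{2}$ ($L{\left(R \right)} = 3 - - 3 R R = 3 - - 3 R^{2} = 3 + 3 R^{2}$)
$\sqrt{L{\left(\left(\left(2 + 4\right) - 1\right) - -8 \right)} + q{\left(-3 \right)}} = \sqrt{\left(3 + 3 \left(\left(\left(2 + 4\right) - 1\right) - -8\right)^{2}\right) + \frac{46 - 3}{2 \left(-3\right)}} = \sqrt{\left(3 + 3 \left(\left(6 - 1\right) + 8\right)^{2}\right) + \frac{1}{2} \left(- \frac{1}{3}\right) 43} = \sqrt{\left(3 + 3 \left(5 + 8\right)^{2}\right) - \frac{43}{6}} = \sqrt{\left(3 + 3 \cdot 13^{2}\right) - \frac{43}{6}} = \sqrt{\left(3 + 3 \cdot 169\right) - \frac{43}{6}} = \sqrt{\left(3 + 507\right) - \frac{43}{6}} = \sqrt{510 - \frac{43}{6}} = \sqrt{\frac{3017}{6}} = \frac{\sqrt{18102}}{6}$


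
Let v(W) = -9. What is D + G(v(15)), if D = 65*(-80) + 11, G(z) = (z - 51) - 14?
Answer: -5263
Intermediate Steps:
G(z) = -65 + z (G(z) = (-51 + z) - 14 = -65 + z)
D = -5189 (D = -5200 + 11 = -5189)
D + G(v(15)) = -5189 + (-65 - 9) = -5189 - 74 = -5263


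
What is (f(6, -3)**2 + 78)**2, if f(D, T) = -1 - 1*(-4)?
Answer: 7569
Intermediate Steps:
f(D, T) = 3 (f(D, T) = -1 + 4 = 3)
(f(6, -3)**2 + 78)**2 = (3**2 + 78)**2 = (9 + 78)**2 = 87**2 = 7569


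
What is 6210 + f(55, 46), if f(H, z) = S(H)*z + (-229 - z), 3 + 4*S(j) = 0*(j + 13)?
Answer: 11801/2 ≈ 5900.5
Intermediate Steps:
S(j) = -¾ (S(j) = -¾ + (0*(j + 13))/4 = -¾ + (0*(13 + j))/4 = -¾ + (¼)*0 = -¾ + 0 = -¾)
f(H, z) = -229 - 7*z/4 (f(H, z) = -3*z/4 + (-229 - z) = -229 - 7*z/4)
6210 + f(55, 46) = 6210 + (-229 - 7/4*46) = 6210 + (-229 - 161/2) = 6210 - 619/2 = 11801/2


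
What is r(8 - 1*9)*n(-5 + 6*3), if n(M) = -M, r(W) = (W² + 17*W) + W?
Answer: 221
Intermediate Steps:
r(W) = W² + 18*W
r(8 - 1*9)*n(-5 + 6*3) = ((8 - 1*9)*(18 + (8 - 1*9)))*(-(-5 + 6*3)) = ((8 - 9)*(18 + (8 - 9)))*(-(-5 + 18)) = (-(18 - 1))*(-1*13) = -1*17*(-13) = -17*(-13) = 221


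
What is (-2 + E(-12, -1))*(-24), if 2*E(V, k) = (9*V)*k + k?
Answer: -1236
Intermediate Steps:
E(V, k) = k/2 + 9*V*k/2 (E(V, k) = ((9*V)*k + k)/2 = (9*V*k + k)/2 = (k + 9*V*k)/2 = k/2 + 9*V*k/2)
(-2 + E(-12, -1))*(-24) = (-2 + (½)*(-1)*(1 + 9*(-12)))*(-24) = (-2 + (½)*(-1)*(1 - 108))*(-24) = (-2 + (½)*(-1)*(-107))*(-24) = (-2 + 107/2)*(-24) = (103/2)*(-24) = -1236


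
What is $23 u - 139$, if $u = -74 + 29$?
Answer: $-1174$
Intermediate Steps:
$u = -45$
$23 u - 139 = 23 \left(-45\right) - 139 = -1035 - 139 = -1174$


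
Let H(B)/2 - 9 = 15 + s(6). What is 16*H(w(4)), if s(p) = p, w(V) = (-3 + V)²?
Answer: 960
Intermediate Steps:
H(B) = 60 (H(B) = 18 + 2*(15 + 6) = 18 + 2*21 = 18 + 42 = 60)
16*H(w(4)) = 16*60 = 960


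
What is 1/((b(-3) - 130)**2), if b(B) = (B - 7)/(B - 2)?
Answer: 1/16384 ≈ 6.1035e-5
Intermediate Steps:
b(B) = (-7 + B)/(-2 + B)
1/((b(-3) - 130)**2) = 1/(((-7 - 3)/(-2 - 3) - 130)**2) = 1/((-10/(-5) - 130)**2) = 1/((-1/5*(-10) - 130)**2) = 1/((2 - 130)**2) = 1/((-128)**2) = 1/16384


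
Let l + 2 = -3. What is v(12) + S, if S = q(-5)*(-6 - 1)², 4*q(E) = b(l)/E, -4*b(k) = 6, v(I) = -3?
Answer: 27/40 ≈ 0.67500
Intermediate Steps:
l = -5 (l = -2 - 3 = -5)
b(k) = -3/2 (b(k) = -¼*6 = -3/2)
q(E) = -3/(8*E) (q(E) = (-3/(2*E))/4 = -3/(8*E))
S = 147/40 (S = (-3/8/(-5))*(-6 - 1)² = -3/8*(-⅕)*(-7)² = (3/40)*49 = 147/40 ≈ 3.6750)
v(12) + S = -3 + 147/40 = 27/40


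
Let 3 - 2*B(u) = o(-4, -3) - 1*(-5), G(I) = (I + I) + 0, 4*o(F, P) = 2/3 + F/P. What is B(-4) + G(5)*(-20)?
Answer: -805/4 ≈ -201.25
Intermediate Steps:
o(F, P) = ⅙ + F/(4*P) (o(F, P) = (2/3 + F/P)/4 = (2*(⅓) + F/P)/4 = (⅔ + F/P)/4 = ⅙ + F/(4*P))
G(I) = 2*I (G(I) = 2*I + 0 = 2*I)
B(u) = -5/4 (B(u) = 3/2 - (((¼)*(-4) + (⅙)*(-3))/(-3) - 1*(-5))/2 = 3/2 - (-(-1 - ½)/3 + 5)/2 = 3/2 - (-⅓*(-3/2) + 5)/2 = 3/2 - (½ + 5)/2 = 3/2 - ½*11/2 = 3/2 - 11/4 = -5/4)
B(-4) + G(5)*(-20) = -5/4 + (2*5)*(-20) = -5/4 + 10*(-20) = -5/4 - 200 = -805/4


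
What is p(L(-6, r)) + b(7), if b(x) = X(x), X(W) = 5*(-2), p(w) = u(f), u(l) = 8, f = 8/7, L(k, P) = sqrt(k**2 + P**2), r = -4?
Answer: -2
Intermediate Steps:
L(k, P) = sqrt(P**2 + k**2)
f = 8/7 (f = 8*(1/7) = 8/7 ≈ 1.1429)
p(w) = 8
X(W) = -10
b(x) = -10
p(L(-6, r)) + b(7) = 8 - 10 = -2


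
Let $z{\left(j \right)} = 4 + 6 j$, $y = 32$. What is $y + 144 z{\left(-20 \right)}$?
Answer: $-16672$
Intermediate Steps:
$y + 144 z{\left(-20 \right)} = 32 + 144 \left(4 + 6 \left(-20\right)\right) = 32 + 144 \left(4 - 120\right) = 32 + 144 \left(-116\right) = 32 - 16704 = -16672$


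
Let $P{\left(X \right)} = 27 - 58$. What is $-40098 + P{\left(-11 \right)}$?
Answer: $-40129$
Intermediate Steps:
$P{\left(X \right)} = -31$
$-40098 + P{\left(-11 \right)} = -40098 - 31 = -40129$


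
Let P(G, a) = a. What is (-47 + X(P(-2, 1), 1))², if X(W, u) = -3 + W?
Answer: 2401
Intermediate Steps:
(-47 + X(P(-2, 1), 1))² = (-47 + (-3 + 1))² = (-47 - 2)² = (-49)² = 2401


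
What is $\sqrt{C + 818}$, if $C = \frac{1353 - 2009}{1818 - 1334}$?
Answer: $\frac{\sqrt{98814}}{11} \approx 28.577$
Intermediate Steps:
$C = - \frac{164}{121}$ ($C = - \frac{656}{484} = \left(-656\right) \frac{1}{484} = - \frac{164}{121} \approx -1.3554$)
$\sqrt{C + 818} = \sqrt{- \frac{164}{121} + 818} = \sqrt{\frac{98814}{121}} = \frac{\sqrt{98814}}{11}$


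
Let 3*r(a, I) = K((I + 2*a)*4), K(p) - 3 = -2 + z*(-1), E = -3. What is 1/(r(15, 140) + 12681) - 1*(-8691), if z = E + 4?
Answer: 110210572/12681 ≈ 8691.0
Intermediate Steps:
z = 1 (z = -3 + 4 = 1)
K(p) = 0 (K(p) = 3 + (-2 + 1*(-1)) = 3 + (-2 - 1) = 3 - 3 = 0)
r(a, I) = 0 (r(a, I) = (1/3)*0 = 0)
1/(r(15, 140) + 12681) - 1*(-8691) = 1/(0 + 12681) - 1*(-8691) = 1/12681 + 8691 = 110210572/12681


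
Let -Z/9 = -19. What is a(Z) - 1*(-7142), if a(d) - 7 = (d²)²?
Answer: 855043230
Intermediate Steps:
Z = 171 (Z = -9*(-19) = 171)
a(d) = 7 + d⁴ (a(d) = 7 + (d²)² = 7 + d⁴)
a(Z) - 1*(-7142) = (7 + 171⁴) - 1*(-7142) = (7 + 855036081) + 7142 = 855036088 + 7142 = 855043230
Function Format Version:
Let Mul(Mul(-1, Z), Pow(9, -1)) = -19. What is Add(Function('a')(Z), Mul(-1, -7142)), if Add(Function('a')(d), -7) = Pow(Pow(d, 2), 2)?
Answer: 855043230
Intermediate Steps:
Z = 171 (Z = Mul(-9, -19) = 171)
Function('a')(d) = Add(7, Pow(d, 4)) (Function('a')(d) = Add(7, Pow(Pow(d, 2), 2)) = Add(7, Pow(d, 4)))
Add(Function('a')(Z), Mul(-1, -7142)) = Add(Add(7, Pow(171, 4)), Mul(-1, -7142)) = Add(Add(7, 855036081), 7142) = Add(855036088, 7142) = 855043230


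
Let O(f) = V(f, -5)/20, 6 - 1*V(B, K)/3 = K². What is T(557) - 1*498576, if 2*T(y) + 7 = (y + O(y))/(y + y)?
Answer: -22216691437/44560 ≈ -4.9858e+5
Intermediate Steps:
V(B, K) = 18 - 3*K²
O(f) = -57/20 (O(f) = (18 - 3*(-5)²)/20 = (18 - 3*25)*(1/20) = (18 - 75)*(1/20) = -57*1/20 = -57/20)
T(y) = -7/2 + (-57/20 + y)/(4*y) (T(y) = -7/2 + ((y - 57/20)/(y + y))/2 = -7/2 + ((-57/20 + y)/((2*y)))/2 = -7/2 + ((-57/20 + y)*(1/(2*y)))/2 = -7/2 + ((-57/20 + y)/(2*y))/2 = -7/2 + (-57/20 + y)/(4*y))
T(557) - 1*498576 = (1/80)*(-57 - 260*557)/557 - 1*498576 = (1/80)*(1/557)*(-57 - 144820) - 498576 = (1/80)*(1/557)*(-144877) - 498576 = -144877/44560 - 498576 = -22216691437/44560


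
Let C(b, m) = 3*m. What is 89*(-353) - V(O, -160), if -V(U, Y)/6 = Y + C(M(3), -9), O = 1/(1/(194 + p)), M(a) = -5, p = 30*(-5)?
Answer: -32539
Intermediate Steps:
p = -150
O = 44 (O = 1/(1/(194 - 150)) = 1/(1/44) = 44)
V(U, Y) = 162 - 6*Y (V(U, Y) = -6*(Y + 3*(-9)) = -6*(Y - 27) = -6*(-27 + Y) = 162 - 6*Y)
89*(-353) - V(O, -160) = 89*(-353) - (162 - 6*(-160)) = -31417 - (162 + 960) = -31417 - 1*1122 = -31417 - 1122 = -32539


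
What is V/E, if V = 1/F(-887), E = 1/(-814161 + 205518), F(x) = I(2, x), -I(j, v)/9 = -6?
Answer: -67627/6 ≈ -11271.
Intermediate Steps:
I(j, v) = 54 (I(j, v) = -9*(-6) = 54)
F(x) = 54
E = -1/608643 (E = 1/(-608643) = -1/608643 ≈ -1.6430e-6)
V = 1/54 ≈ 0.018519
V/E = 1/(54*(-1/608643)) = (1/54)*(-608643) = -67627/6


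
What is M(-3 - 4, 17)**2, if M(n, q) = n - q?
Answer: 576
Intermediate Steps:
M(-3 - 4, 17)**2 = ((-3 - 4) - 1*17)**2 = (-7 - 17)**2 = (-24)**2 = 576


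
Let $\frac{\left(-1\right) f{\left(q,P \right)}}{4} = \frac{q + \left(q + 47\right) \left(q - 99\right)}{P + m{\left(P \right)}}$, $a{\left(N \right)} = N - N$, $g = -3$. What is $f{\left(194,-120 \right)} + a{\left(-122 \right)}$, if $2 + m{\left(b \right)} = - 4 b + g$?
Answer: $- \frac{92356}{355} \approx -260.16$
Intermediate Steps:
$m{\left(b \right)} = -5 - 4 b$ ($m{\left(b \right)} = -2 - \left(3 + 4 b\right) = -5 - 4 b$)
$a{\left(N \right)} = 0$
$f{\left(q,P \right)} = - \frac{4 \left(q + \left(-99 + q\right) \left(47 + q\right)\right)}{-5 - 3 P}$ ($f{\left(q,P \right)} = - 4 \frac{q + \left(q + 47\right) \left(q - 99\right)}{P - \left(5 + 4 P\right)} = - 4 \frac{q + \left(47 + q\right) \left(-99 + q\right)}{-5 - 3 P} = - 4 \frac{q + \left(-99 + q\right) \left(47 + q\right)}{-5 - 3 P} = - \frac{4 \left(q + \left(-99 + q\right) \left(47 + q\right)\right)}{-5 - 3 P}$)
$f{\left(194,-120 \right)} + a{\left(-122 \right)} = \frac{4 \left(-4653 + 194^{2} - 9894\right)}{5 + 3 \left(-120\right)} + 0 = \frac{4 \left(-4653 + 37636 - 9894\right)}{5 - 360} + 0 = 4 \frac{1}{-355} \cdot 23089 + 0 = 4 \left(- \frac{1}{355}\right) 23089 + 0 = - \frac{92356}{355} + 0 = - \frac{92356}{355}$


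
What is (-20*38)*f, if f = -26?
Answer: 19760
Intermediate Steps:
(-20*38)*f = -20*38*(-26) = -760*(-26) = 19760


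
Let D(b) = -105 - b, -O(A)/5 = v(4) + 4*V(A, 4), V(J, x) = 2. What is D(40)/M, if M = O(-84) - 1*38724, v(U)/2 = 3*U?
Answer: 145/38884 ≈ 0.0037290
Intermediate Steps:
v(U) = 6*U (v(U) = 2*(3*U) = 6*U)
O(A) = -160 (O(A) = -5*(6*4 + 4*2) = -5*(24 + 8) = -5*32 = -160)
M = -38884 (M = -160 - 1*38724 = -160 - 38724 = -38884)
D(40)/M = (-105 - 1*40)/(-38884) = (-105 - 40)*(-1/38884) = -145*(-1/38884) = 145/38884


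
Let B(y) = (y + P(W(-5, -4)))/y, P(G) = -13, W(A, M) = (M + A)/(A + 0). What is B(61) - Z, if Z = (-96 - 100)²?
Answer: -2343328/61 ≈ -38415.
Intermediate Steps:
Z = 38416 (Z = (-196)² = 38416)
W(A, M) = (A + M)/A
B(y) = (-13 + y)/y (B(y) = (y - 13)/y = (-13 + y)/y)
B(61) - Z = (-13 + 61)/61 - 1*38416 = (1/61)*48 - 38416 = 48/61 - 38416 = -2343328/61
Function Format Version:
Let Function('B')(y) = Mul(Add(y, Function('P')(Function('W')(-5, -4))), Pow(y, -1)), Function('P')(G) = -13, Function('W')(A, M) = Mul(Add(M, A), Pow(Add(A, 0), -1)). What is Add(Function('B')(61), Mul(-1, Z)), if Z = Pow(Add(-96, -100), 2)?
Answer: Rational(-2343328, 61) ≈ -38415.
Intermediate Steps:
Z = 38416 (Z = Pow(-196, 2) = 38416)
Function('W')(A, M) = Mul(Pow(A, -1), Add(A, M)) (Function('W')(A, M) = Mul(Add(A, M), Pow(A, -1)) = Mul(Pow(A, -1), Add(A, M)))
Function('B')(y) = Mul(Pow(y, -1), Add(-13, y)) (Function('B')(y) = Mul(Add(y, -13), Pow(y, -1)) = Mul(Add(-13, y), Pow(y, -1)) = Mul(Pow(y, -1), Add(-13, y)))
Add(Function('B')(61), Mul(-1, Z)) = Add(Mul(Pow(61, -1), Add(-13, 61)), Mul(-1, 38416)) = Add(Mul(Rational(1, 61), 48), -38416) = Add(Rational(48, 61), -38416) = Rational(-2343328, 61)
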